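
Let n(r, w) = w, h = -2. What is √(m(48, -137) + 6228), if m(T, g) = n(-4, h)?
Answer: √6226 ≈ 78.905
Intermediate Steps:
m(T, g) = -2
√(m(48, -137) + 6228) = √(-2 + 6228) = √6226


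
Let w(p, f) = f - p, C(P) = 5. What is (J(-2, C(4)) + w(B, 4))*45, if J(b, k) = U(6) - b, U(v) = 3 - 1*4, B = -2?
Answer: 315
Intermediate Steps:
U(v) = -1 (U(v) = 3 - 4 = -1)
J(b, k) = -1 - b
(J(-2, C(4)) + w(B, 4))*45 = ((-1 - 1*(-2)) + (4 - 1*(-2)))*45 = ((-1 + 2) + (4 + 2))*45 = (1 + 6)*45 = 7*45 = 315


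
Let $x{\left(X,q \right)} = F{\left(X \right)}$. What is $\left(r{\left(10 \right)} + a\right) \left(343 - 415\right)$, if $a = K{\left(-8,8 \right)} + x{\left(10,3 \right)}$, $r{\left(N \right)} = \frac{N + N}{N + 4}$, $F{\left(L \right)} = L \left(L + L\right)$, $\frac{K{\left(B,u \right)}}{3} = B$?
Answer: $- \frac{89424}{7} \approx -12775.0$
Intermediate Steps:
$K{\left(B,u \right)} = 3 B$
$F{\left(L \right)} = 2 L^{2}$ ($F{\left(L \right)} = L 2 L = 2 L^{2}$)
$x{\left(X,q \right)} = 2 X^{2}$
$r{\left(N \right)} = \frac{2 N}{4 + N}$
$a = 176$ ($a = 3 \left(-8\right) + 2 \cdot 10^{2} = -24 + 2 \cdot 100 = -24 + 200 = 176$)
$\left(r{\left(10 \right)} + a\right) \left(343 - 415\right) = \left(2 \cdot 10 \frac{1}{4 + 10} + 176\right) \left(343 - 415\right) = \left(2 \cdot 10 \cdot \frac{1}{14} + 176\right) \left(-72\right) = \left(\frac{10}{7} + 176\right) \left(-72\right) = \frac{1242}{7} \left(-72\right) = - \frac{89424}{7}$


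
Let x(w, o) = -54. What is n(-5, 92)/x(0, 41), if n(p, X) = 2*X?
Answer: -92/27 ≈ -3.4074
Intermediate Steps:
n(-5, 92)/x(0, 41) = (2*92)/(-54) = 184*(-1/54) = -92/27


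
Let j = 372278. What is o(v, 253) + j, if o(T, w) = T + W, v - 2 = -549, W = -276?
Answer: 371455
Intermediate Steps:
v = -547 (v = 2 - 549 = -547)
o(T, w) = -276 + T (o(T, w) = T - 276 = -276 + T)
o(v, 253) + j = (-276 - 547) + 372278 = -823 + 372278 = 371455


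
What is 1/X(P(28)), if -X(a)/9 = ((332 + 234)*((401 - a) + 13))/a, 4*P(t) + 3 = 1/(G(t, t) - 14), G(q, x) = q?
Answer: 41/118308150 ≈ 3.4655e-7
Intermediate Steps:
P(t) = -3/4 + 1/(4*(-14 + t)) (P(t) = -3/4 + 1/(4*(t - 14)) = -3/4 + 1/(4*(-14 + t)))
X(a) = -9*(234324 - 566*a)/a (X(a) = -9*(332 + 234)*((401 - a) + 13)/a = -9*566*(414 - a)/a = -9*(234324 - 566*a)/a)
1/X(P(28)) = 1/(5094 - 2108916*4*(-14 + 28)/(43 - 3*28)) = 1/(5094 - 2108916*56/(43 - 84)) = 1/(5094 - 2108916/((1/4)*(1/14)*(-41))) = 1/(5094 - 2108916/(-41/56)) = 1/(5094 - 2108916*(-56/41)) = 1/(5094 + 118099296/41) = 1/(118308150/41) = 41/118308150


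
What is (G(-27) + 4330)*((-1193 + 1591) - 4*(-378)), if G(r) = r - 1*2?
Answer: 8214910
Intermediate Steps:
G(r) = -2 + r (G(r) = r - 2 = -2 + r)
(G(-27) + 4330)*((-1193 + 1591) - 4*(-378)) = ((-2 - 27) + 4330)*((-1193 + 1591) - 4*(-378)) = (-29 + 4330)*(398 + 1512) = 4301*1910 = 8214910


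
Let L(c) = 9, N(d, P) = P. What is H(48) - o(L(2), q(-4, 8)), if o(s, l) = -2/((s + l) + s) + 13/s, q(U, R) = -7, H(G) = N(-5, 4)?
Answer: 271/99 ≈ 2.7374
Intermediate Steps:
H(G) = 4
o(s, l) = -2/(l + 2*s) + 13/s (o(s, l) = -2/((l + s) + s) + 13/s = -2/(l + 2*s) + 13/s)
H(48) - o(L(2), q(-4, 8)) = 4 - (13*(-7) + 24*9)/(9*(-7 + 2*9)) = 4 - (-91 + 216)/(9*(-7 + 18)) = 4 - 125/(9*11) = 4 - 1*125/99 = 4 - 125/99 = 271/99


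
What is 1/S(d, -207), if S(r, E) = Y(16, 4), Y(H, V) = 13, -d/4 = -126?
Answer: 1/13 ≈ 0.076923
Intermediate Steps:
d = 504 (d = -4*(-126) = 504)
S(r, E) = 13
1/S(d, -207) = 1/13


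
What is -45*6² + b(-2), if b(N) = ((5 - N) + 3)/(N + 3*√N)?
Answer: -17830/11 - 15*I*√2/11 ≈ -1620.9 - 1.9285*I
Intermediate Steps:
b(N) = (8 - N)/(N + 3*√N)
-45*6² + b(-2) = -45*6² + (8 - 1*(-2))/(-2 + 3*√(-2)) = -45*36 + (8 + 2)/(-2 + 3*(I*√2)) = -1620 + 10/(-2 + 3*I*√2)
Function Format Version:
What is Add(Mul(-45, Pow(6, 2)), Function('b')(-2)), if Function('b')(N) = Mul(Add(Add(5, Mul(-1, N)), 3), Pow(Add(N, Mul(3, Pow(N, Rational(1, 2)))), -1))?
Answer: Add(Rational(-17830, 11), Mul(Rational(-15, 11), I, Pow(2, Rational(1, 2)))) ≈ Add(-1620.9, Mul(-1.9285, I))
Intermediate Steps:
Function('b')(N) = Mul(Pow(Add(N, Mul(3, Pow(N, Rational(1, 2)))), -1), Add(8, Mul(-1, N))) (Function('b')(N) = Mul(Add(8, Mul(-1, N)), Pow(Add(N, Mul(3, Pow(N, Rational(1, 2)))), -1)) = Mul(Pow(Add(N, Mul(3, Pow(N, Rational(1, 2)))), -1), Add(8, Mul(-1, N))))
Add(Mul(-45, Pow(6, 2)), Function('b')(-2)) = Add(Mul(-45, Pow(6, 2)), Mul(Pow(Add(-2, Mul(3, Pow(-2, Rational(1, 2)))), -1), Add(8, Mul(-1, -2)))) = Add(Mul(-45, 36), Mul(Pow(Add(-2, Mul(3, Mul(I, Pow(2, Rational(1, 2))))), -1), Add(8, 2))) = Add(-1620, Mul(Pow(Add(-2, Mul(3, I, Pow(2, Rational(1, 2)))), -1), 10)) = Add(-1620, Mul(10, Pow(Add(-2, Mul(3, I, Pow(2, Rational(1, 2)))), -1)))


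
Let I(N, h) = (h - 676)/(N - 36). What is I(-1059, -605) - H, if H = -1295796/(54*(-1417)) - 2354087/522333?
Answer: -3041328991348/270153239265 ≈ -11.258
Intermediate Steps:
I(N, h) = (-676 + h)/(-36 + N)
H = 9198277463/740145861 (H = -1295796/(-76518) - 2354087*1/522333 = -1295796*(-1/76518) - 2354087/522333 = 215966/12753 - 2354087/522333 = 9198277463/740145861 ≈ 12.428)
I(-1059, -605) - H = (-676 - 605)/(-36 - 1059) - 1*9198277463/740145861 = -1281/(-1095) - 9198277463/740145861 = -1/1095*(-1281) - 9198277463/740145861 = 427/365 - 9198277463/740145861 = -3041328991348/270153239265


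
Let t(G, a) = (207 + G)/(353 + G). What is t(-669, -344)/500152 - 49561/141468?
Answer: -979119144467/2794842373872 ≈ -0.35033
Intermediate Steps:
t(G, a) = (207 + G)/(353 + G)
t(-669, -344)/500152 - 49561/141468 = ((207 - 669)/(353 - 669))/500152 - 49561/141468 = (-462/(-316))*(1/500152) - 49561*1/141468 = -1/316*(-462)*(1/500152) - 49561/141468 = (231/158)*(1/500152) - 49561/141468 = 231/79024016 - 49561/141468 = -979119144467/2794842373872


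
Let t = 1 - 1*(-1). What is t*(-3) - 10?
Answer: -16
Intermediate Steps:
t = 2 (t = 1 + 1 = 2)
t*(-3) - 10 = 2*(-3) - 10 = -6 - 10 = -16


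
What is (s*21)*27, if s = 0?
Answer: 0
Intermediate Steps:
(s*21)*27 = (0*21)*27 = 0*27 = 0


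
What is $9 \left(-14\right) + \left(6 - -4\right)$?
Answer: $-116$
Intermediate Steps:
$9 \left(-14\right) + \left(6 - -4\right) = -126 + \left(6 + 4\right) = -126 + 10 = -116$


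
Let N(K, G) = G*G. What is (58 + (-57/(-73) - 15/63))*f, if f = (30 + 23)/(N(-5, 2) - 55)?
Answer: -4756538/78183 ≈ -60.839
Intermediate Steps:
N(K, G) = G**2
f = -53/51 (f = (30 + 23)/(2**2 - 55) = 53/(4 - 55) = 53/(-51) = 53*(-1/51) = -53/51 ≈ -1.0392)
(58 + (-57/(-73) - 15/63))*f = (58 + (-57/(-73) - 15/63))*(-53/51) = (58 + (-57*(-1/73) - 15*1/63))*(-53/51) = (58 + (57/73 - 5/21))*(-53/51) = (58 + 832/1533)*(-53/51) = (89746/1533)*(-53/51) = -4756538/78183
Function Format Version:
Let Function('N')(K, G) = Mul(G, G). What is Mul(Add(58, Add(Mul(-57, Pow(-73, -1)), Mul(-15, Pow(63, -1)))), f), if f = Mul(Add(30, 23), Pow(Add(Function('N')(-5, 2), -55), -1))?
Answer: Rational(-4756538, 78183) ≈ -60.839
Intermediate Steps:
Function('N')(K, G) = Pow(G, 2)
f = Rational(-53, 51) (f = Mul(Add(30, 23), Pow(Add(Pow(2, 2), -55), -1)) = Mul(53, Pow(Add(4, -55), -1)) = Mul(53, Pow(-51, -1)) = Mul(53, Rational(-1, 51)) = Rational(-53, 51) ≈ -1.0392)
Mul(Add(58, Add(Mul(-57, Pow(-73, -1)), Mul(-15, Pow(63, -1)))), f) = Mul(Add(58, Add(Mul(-57, Pow(-73, -1)), Mul(-15, Pow(63, -1)))), Rational(-53, 51)) = Mul(Add(58, Add(Mul(-57, Rational(-1, 73)), Mul(-15, Rational(1, 63)))), Rational(-53, 51)) = Mul(Add(58, Add(Rational(57, 73), Rational(-5, 21))), Rational(-53, 51)) = Mul(Add(58, Rational(832, 1533)), Rational(-53, 51)) = Mul(Rational(89746, 1533), Rational(-53, 51)) = Rational(-4756538, 78183)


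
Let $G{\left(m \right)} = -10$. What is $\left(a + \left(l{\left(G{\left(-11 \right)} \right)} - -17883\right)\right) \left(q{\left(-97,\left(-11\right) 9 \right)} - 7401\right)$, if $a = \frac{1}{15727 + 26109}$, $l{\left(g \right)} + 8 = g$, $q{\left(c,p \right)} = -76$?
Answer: $- \frac{5588310854257}{41836} \approx -1.3358 \cdot 10^{8}$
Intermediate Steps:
$l{\left(g \right)} = -8 + g$
$a = \frac{1}{41836} \approx 2.3903 \cdot 10^{-5}$
$\left(a + \left(l{\left(G{\left(-11 \right)} \right)} - -17883\right)\right) \left(q{\left(-97,\left(-11\right) 9 \right)} - 7401\right) = \left(\frac{1}{41836} - -17865\right) \left(-76 - 7401\right) = \left(\frac{1}{41836} + \left(-18 + 17883\right)\right) \left(-7477\right) = \left(\frac{1}{41836} + 17865\right) \left(-7477\right) = \frac{747400141}{41836} \left(-7477\right) = - \frac{5588310854257}{41836}$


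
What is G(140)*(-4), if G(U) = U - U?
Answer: 0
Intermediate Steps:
G(U) = 0
G(140)*(-4) = 0*(-4) = 0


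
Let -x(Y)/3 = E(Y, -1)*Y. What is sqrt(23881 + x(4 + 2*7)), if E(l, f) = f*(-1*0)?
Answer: sqrt(23881) ≈ 154.53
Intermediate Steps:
E(l, f) = 0 (E(l, f) = f*0 = 0)
x(Y) = 0 (x(Y) = -0*Y = -3*0 = 0)
sqrt(23881 + x(4 + 2*7)) = sqrt(23881 + 0) = sqrt(23881)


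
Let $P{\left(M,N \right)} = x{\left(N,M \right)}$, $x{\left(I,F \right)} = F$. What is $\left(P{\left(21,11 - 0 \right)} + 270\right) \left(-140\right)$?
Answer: $-40740$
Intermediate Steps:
$P{\left(M,N \right)} = M$
$\left(P{\left(21,11 - 0 \right)} + 270\right) \left(-140\right) = \left(21 + 270\right) \left(-140\right) = 291 \left(-140\right) = -40740$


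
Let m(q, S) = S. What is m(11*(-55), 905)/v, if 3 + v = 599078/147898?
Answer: 66923845/77692 ≈ 861.40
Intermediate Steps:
v = 77692/73949 (v = -3 + 599078/147898 = -3 + 599078*(1/147898) = -3 + 299539/73949 = 77692/73949 ≈ 1.0506)
m(11*(-55), 905)/v = 905/(77692/73949) = 905*(73949/77692) = 66923845/77692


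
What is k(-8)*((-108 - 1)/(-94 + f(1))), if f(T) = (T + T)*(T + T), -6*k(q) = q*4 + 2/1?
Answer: 109/18 ≈ 6.0556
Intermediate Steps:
k(q) = -⅓ - 2*q/3 (k(q) = -(q*4 + 2/1)/6 = -(4*q + 2*1)/6 = -(4*q + 2)/6 = -(2 + 4*q)/6 = -⅓ - 2*q/3)
f(T) = 4*T² (f(T) = (2*T)*(2*T) = 4*T²)
k(-8)*((-108 - 1)/(-94 + f(1))) = (-⅓ - ⅔*(-8))*((-108 - 1)/(-94 + 4*1²)) = (-⅓ + 16/3)*(-109/(-94 + 4*1)) = 5*(-109/(-94 + 4)) = 5*(-109/(-90)) = 5*(-109*(-1/90)) = 5*(109/90) = 109/18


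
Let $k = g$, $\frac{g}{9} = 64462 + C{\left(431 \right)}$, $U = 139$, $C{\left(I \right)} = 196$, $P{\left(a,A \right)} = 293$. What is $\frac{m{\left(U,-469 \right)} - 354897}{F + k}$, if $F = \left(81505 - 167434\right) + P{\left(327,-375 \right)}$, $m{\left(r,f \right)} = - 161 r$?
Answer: $- \frac{188638}{248143} \approx -0.7602$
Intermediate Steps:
$g = 581922$ ($g = 9 \left(64462 + 196\right) = 9 \cdot 64658 = 581922$)
$F = -85636$ ($F = \left(81505 - 167434\right) + 293 = -85929 + 293 = -85636$)
$k = 581922$
$\frac{m{\left(U,-469 \right)} - 354897}{F + k} = \frac{\left(-161\right) 139 - 354897}{-85636 + 581922} = \frac{-22379 - 354897}{496286} = \left(-377276\right) \frac{1}{496286} = - \frac{188638}{248143}$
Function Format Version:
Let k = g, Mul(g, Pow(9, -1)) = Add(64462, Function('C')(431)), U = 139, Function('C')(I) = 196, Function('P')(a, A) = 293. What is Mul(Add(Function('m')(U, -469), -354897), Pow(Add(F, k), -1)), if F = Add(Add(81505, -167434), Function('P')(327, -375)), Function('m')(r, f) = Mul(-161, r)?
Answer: Rational(-188638, 248143) ≈ -0.76020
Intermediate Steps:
g = 581922 (g = Mul(9, Add(64462, 196)) = Mul(9, 64658) = 581922)
F = -85636 (F = Add(Add(81505, -167434), 293) = Add(-85929, 293) = -85636)
k = 581922
Mul(Add(Function('m')(U, -469), -354897), Pow(Add(F, k), -1)) = Mul(Add(Mul(-161, 139), -354897), Pow(Add(-85636, 581922), -1)) = Mul(Add(-22379, -354897), Pow(496286, -1)) = Mul(-377276, Rational(1, 496286)) = Rational(-188638, 248143)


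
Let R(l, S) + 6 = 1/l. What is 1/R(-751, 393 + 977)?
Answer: -751/4507 ≈ -0.16663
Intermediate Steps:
R(l, S) = -6 + 1/l
1/R(-751, 393 + 977) = 1/(-6 + 1/(-751)) = 1/(-6 - 1/751) = 1/(-4507/751) = -751/4507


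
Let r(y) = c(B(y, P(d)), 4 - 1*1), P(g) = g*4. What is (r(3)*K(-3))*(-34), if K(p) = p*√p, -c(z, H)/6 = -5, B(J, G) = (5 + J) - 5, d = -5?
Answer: 3060*I*√3 ≈ 5300.1*I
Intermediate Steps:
P(g) = 4*g
B(J, G) = J
c(z, H) = 30 (c(z, H) = -6*(-5) = 30)
r(y) = 30
K(p) = p^(3/2)
(r(3)*K(-3))*(-34) = (30*(-3)^(3/2))*(-34) = (30*(-3*I*√3))*(-34) = -90*I*√3*(-34) = 3060*I*√3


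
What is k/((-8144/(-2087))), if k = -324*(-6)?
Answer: 507141/1018 ≈ 498.17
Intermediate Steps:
k = 1944
k/((-8144/(-2087))) = 1944/((-8144/(-2087))) = 1944/((-8144*(-1/2087))) = 1944/(8144/2087) = 1944*(2087/8144) = 507141/1018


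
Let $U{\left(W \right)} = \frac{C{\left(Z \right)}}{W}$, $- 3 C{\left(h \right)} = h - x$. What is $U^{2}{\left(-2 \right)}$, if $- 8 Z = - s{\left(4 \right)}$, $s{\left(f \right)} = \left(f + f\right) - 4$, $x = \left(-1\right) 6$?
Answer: $\frac{169}{144} \approx 1.1736$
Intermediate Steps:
$x = -6$
$s{\left(f \right)} = -4 + 2 f$ ($s{\left(f \right)} = 2 f - 4 = -4 + 2 f$)
$Z = \frac{1}{2}$ ($Z = - \frac{\left(-1\right) \left(-4 + 2 \cdot 4\right)}{8} = - \frac{\left(-1\right) \left(-4 + 8\right)}{8} = - \frac{\left(-1\right) 4}{8} = \left(- \frac{1}{8}\right) \left(-4\right) = \frac{1}{2} \approx 0.5$)
$C{\left(h \right)} = -2 - \frac{h}{3}$ ($C{\left(h \right)} = - \frac{h - -6}{3} = - \frac{h + 6}{3} = - \frac{6 + h}{3} = -2 - \frac{h}{3}$)
$U{\left(W \right)} = - \frac{13}{6 W}$ ($U{\left(W \right)} = \frac{-2 - \frac{1}{6}}{W} = - \frac{13}{6 W}$)
$U^{2}{\left(-2 \right)} = \left(- \frac{13}{6 \left(-2\right)}\right)^{2} = \left(\left(- \frac{13}{6}\right) \left(- \frac{1}{2}\right)\right)^{2} = \left(\frac{13}{12}\right)^{2} = \frac{169}{144}$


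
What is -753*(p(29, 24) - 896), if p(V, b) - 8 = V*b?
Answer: 144576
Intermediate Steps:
p(V, b) = 8 + V*b
-753*(p(29, 24) - 896) = -753*((8 + 29*24) - 896) = -753*((8 + 696) - 896) = -753*(704 - 896) = -753*(-192) = 144576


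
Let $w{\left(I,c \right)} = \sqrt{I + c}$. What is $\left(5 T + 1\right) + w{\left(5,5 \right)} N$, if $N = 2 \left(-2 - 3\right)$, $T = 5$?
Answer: $26 - 10 \sqrt{10} \approx -5.6228$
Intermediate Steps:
$N = -10$ ($N = 2 \left(-5\right) = -10$)
$\left(5 T + 1\right) + w{\left(5,5 \right)} N = \left(5 \cdot 5 + 1\right) + \sqrt{5 + 5} \left(-10\right) = \left(25 + 1\right) + \sqrt{10} \left(-10\right) = 26 - 10 \sqrt{10}$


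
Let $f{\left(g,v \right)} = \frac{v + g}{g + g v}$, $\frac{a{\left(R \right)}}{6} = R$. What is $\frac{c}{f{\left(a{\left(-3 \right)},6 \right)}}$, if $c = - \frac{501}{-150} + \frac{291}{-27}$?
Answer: $- \frac{23429}{300} \approx -78.097$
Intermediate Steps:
$a{\left(R \right)} = 6 R$
$f{\left(g,v \right)} = \frac{g + v}{g + g v}$
$c = - \frac{3347}{450}$ ($c = \left(-501\right) \left(- \frac{1}{150}\right) + 291 \left(- \frac{1}{27}\right) = \frac{167}{50} - \frac{97}{9} = - \frac{3347}{450} \approx -7.4378$)
$\frac{c}{f{\left(a{\left(-3 \right)},6 \right)}} = - \frac{3347}{450 \frac{6 \left(-3\right) + 6}{6 \left(-3\right) \left(1 + 6\right)}} = - \frac{3347}{450 \frac{-18 + 6}{\left(-18\right) 7}} = - \frac{3347}{450 \left(\left(- \frac{1}{18}\right) \frac{1}{7} \left(-12\right)\right)} = - \frac{3347}{450 \cdot \frac{2}{21}} = \left(- \frac{3347}{450}\right) \frac{21}{2} = - \frac{23429}{300}$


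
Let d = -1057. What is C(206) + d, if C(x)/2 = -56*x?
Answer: -24129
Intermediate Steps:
C(x) = -112*x (C(x) = 2*(-56*x) = -112*x)
C(206) + d = -112*206 - 1057 = -23072 - 1057 = -24129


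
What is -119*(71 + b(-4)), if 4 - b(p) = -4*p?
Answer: -7021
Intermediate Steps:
b(p) = 4 + 4*p (b(p) = 4 - (-4)*p = 4 + 4*p)
-119*(71 + b(-4)) = -119*(71 + (4 + 4*(-4))) = -119*(71 + (4 - 16)) = -119*(71 - 12) = -119*59 = -7021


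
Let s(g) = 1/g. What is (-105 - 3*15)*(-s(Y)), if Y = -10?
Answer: -15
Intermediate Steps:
(-105 - 3*15)*(-s(Y)) = (-105 - 3*15)*(-1/(-10)) = (-105 - 45)*(-1*(-⅒)) = -150*⅒ = -15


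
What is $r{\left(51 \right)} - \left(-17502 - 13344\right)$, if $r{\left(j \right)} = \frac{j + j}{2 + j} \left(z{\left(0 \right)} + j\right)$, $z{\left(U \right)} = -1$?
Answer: $\frac{1639938}{53} \approx 30942.0$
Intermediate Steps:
$r{\left(j \right)} = \frac{2 j \left(-1 + j\right)}{2 + j}$ ($r{\left(j \right)} = \frac{j + j}{2 + j} \left(-1 + j\right) = \frac{2 j}{2 + j} \left(-1 + j\right) = \frac{2 j \left(-1 + j\right)}{2 + j}$)
$r{\left(51 \right)} - \left(-17502 - 13344\right) = 2 \cdot 51 \frac{1}{2 + 51} \left(-1 + 51\right) - \left(-17502 - 13344\right) = 2 \cdot 51 \cdot \frac{1}{53} \cdot 50 - \left(-17502 - 13344\right) = 2 \cdot 51 \cdot \frac{1}{53} \cdot 50 - -30846 = \frac{5100}{53} + 30846 = \frac{1639938}{53}$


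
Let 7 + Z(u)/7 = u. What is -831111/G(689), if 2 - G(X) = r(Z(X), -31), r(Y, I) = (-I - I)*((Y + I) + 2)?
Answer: 831111/294188 ≈ 2.8251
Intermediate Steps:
Z(u) = -49 + 7*u
r(Y, I) = -2*I*(2 + I + Y) (r(Y, I) = (-2*I)*((I + Y) + 2) = (-2*I)*(2 + I + Y) = -2*I*(2 + I + Y))
G(X) = 4838 - 434*X (G(X) = 2 - (-2)*(-31)*(2 - 31 + (-49 + 7*X)) = 2 - (-2)*(-31)*(-78 + 7*X) = 2 - (-4836 + 434*X) = 2 + (4836 - 434*X) = 4838 - 434*X)
-831111/G(689) = -831111/(4838 - 434*689) = -831111/(4838 - 299026) = -831111/(-294188) = -831111*(-1/294188) = 831111/294188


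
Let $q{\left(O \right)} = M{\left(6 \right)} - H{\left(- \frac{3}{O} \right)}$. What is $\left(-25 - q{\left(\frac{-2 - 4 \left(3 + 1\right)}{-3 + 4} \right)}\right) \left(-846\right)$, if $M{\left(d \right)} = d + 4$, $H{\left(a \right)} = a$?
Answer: $29469$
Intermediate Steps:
$M{\left(d \right)} = 4 + d$
$q{\left(O \right)} = 10 + \frac{3}{O}$ ($q{\left(O \right)} = \left(4 + 6\right) - - \frac{3}{O} = 10 + \frac{3}{O}$)
$\left(-25 - q{\left(\frac{-2 - 4 \left(3 + 1\right)}{-3 + 4} \right)}\right) \left(-846\right) = \left(-25 - \left(10 + \frac{3}{\left(-2 - 4 \left(3 + 1\right)\right) \frac{1}{-3 + 4}}\right)\right) \left(-846\right) = \left(-25 - \left(10 + \frac{3}{\left(-2 - 16\right) 1^{-1}}\right)\right) \left(-846\right) = \left(-25 - \left(10 + \frac{3}{\left(-2 - 16\right) 1}\right)\right) \left(-846\right) = \left(-25 - \left(10 + \frac{3}{\left(-18\right) 1}\right)\right) \left(-846\right) = \left(-25 - \left(10 + \frac{3}{-18}\right)\right) \left(-846\right) = \left(-25 - \left(10 + 3 \left(- \frac{1}{18}\right)\right)\right) \left(-846\right) = \left(-25 - \left(10 - \frac{1}{6}\right)\right) \left(-846\right) = \left(-25 - \frac{59}{6}\right) \left(-846\right) = \left(- \frac{209}{6}\right) \left(-846\right) = 29469$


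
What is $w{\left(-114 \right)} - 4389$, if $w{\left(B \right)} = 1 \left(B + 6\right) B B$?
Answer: $-1407957$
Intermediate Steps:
$w{\left(B \right)} = B^{2} \left(6 + B\right)$ ($w{\left(B \right)} = 1 \left(6 + B\right) B B = \left(6 + B\right) B B = B \left(6 + B\right) B = B^{2} \left(6 + B\right)$)
$w{\left(-114 \right)} - 4389 = \left(-114\right)^{2} \left(6 - 114\right) - 4389 = 12996 \left(-108\right) - 4389 = -1403568 - 4389 = -1407957$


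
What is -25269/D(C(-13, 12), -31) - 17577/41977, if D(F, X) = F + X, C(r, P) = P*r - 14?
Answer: 352394612/2812459 ≈ 125.30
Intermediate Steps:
C(r, P) = -14 + P*r
-25269/D(C(-13, 12), -31) - 17577/41977 = -25269/((-14 + 12*(-13)) - 31) - 17577/41977 = -25269/((-14 - 156) - 31) - 17577*1/41977 = -25269/(-170 - 31) - 17577/41977 = -25269/(-201) - 17577/41977 = -25269*(-1/201) - 17577/41977 = 8423/67 - 17577/41977 = 352394612/2812459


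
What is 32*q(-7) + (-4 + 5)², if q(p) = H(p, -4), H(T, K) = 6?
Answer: 193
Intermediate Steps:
q(p) = 6
32*q(-7) + (-4 + 5)² = 32*6 + (-4 + 5)² = 192 + 1² = 192 + 1 = 193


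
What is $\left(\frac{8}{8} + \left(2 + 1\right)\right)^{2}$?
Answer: $16$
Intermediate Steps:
$\left(\frac{8}{8} + \left(2 + 1\right)\right)^{2} = \left(8 \cdot \frac{1}{8} + 3\right)^{2} = \left(1 + 3\right)^{2} = 4^{2} = 16$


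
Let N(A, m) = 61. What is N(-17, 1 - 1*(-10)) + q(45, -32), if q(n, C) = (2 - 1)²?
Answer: 62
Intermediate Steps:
q(n, C) = 1 (q(n, C) = 1² = 1)
N(-17, 1 - 1*(-10)) + q(45, -32) = 61 + 1 = 62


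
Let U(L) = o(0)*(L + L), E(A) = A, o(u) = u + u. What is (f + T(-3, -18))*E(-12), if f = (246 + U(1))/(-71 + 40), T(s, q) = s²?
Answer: -396/31 ≈ -12.774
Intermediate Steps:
o(u) = 2*u
U(L) = 0 (U(L) = (2*0)*(L + L) = 0*(2*L) = 0)
f = -246/31 (f = (246 + 0)/(-71 + 40) = 246/(-31) = 246*(-1/31) = -246/31 ≈ -7.9355)
(f + T(-3, -18))*E(-12) = (-246/31 + (-3)²)*(-12) = (-246/31 + 9)*(-12) = (33/31)*(-12) = -396/31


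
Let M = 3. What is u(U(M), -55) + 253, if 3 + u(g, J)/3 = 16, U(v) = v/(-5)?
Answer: 292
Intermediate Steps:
U(v) = -v/5 (U(v) = v*(-⅕) = -v/5)
u(g, J) = 39 (u(g, J) = -9 + 3*16 = -9 + 48 = 39)
u(U(M), -55) + 253 = 39 + 253 = 292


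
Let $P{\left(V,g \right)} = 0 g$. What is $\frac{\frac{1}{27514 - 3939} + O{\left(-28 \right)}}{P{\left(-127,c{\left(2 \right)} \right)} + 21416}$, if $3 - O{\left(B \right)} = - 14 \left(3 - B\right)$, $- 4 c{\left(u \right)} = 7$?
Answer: $\frac{2575569}{126220550} \approx 0.020405$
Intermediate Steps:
$c{\left(u \right)} = - \frac{7}{4}$ ($c{\left(u \right)} = \left(- \frac{1}{4}\right) 7 = - \frac{7}{4}$)
$P{\left(V,g \right)} = 0$
$O{\left(B \right)} = 45 - 14 B$ ($O{\left(B \right)} = 3 - - 14 \left(3 - B\right) = 3 - \left(-42 + 14 B\right) = 45 - 14 B$)
$\frac{\frac{1}{27514 - 3939} + O{\left(-28 \right)}}{P{\left(-127,c{\left(2 \right)} \right)} + 21416} = \frac{\frac{1}{27514 - 3939} + \left(45 - -392\right)}{0 + 21416} = \frac{\frac{1}{23575} + \left(45 + 392\right)}{21416} = \left(\frac{1}{23575} + 437\right) \frac{1}{21416} = \frac{10302276}{23575} \cdot \frac{1}{21416} = \frac{2575569}{126220550}$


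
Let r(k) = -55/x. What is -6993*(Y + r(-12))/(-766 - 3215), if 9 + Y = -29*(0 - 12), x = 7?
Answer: 771894/1327 ≈ 581.68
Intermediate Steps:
Y = 339 (Y = -9 - 29*(0 - 12) = -9 - 29*(-12) = -9 + 348 = 339)
r(k) = -55/7
-6993*(Y + r(-12))/(-766 - 3215) = -6993*(339 - 55/7)/(-766 - 3215) = -6993/((-3981/2318/7)) = -6993/((-3981*7/2318)) = -6993/(-27867/2318) = -6993*(-2318/27867) = 771894/1327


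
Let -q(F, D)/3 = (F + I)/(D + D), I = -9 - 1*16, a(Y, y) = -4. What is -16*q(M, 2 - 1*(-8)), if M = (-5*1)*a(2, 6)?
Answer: -12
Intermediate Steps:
M = 20 (M = -5*1*(-4) = -5*(-4) = 20)
I = -25 (I = -9 - 16 = -25)
q(F, D) = -3*(-25 + F)/(2*D) (q(F, D) = -3*(F - 25)/(D + D) = -3*(-25 + F)/(2*D))
-16*q(M, 2 - 1*(-8)) = -24*(25 - 1*20)/(2 - 1*(-8)) = -24*(25 - 20)/(2 + 8) = -24*5/10 = -16*¾ = -12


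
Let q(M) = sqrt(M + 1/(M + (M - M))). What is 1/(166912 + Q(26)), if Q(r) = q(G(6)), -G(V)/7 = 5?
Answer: 2920960/487543276133 - I*sqrt(42910)/975086552266 ≈ 5.9912e-6 - 2.1244e-10*I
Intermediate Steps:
G(V) = -35 (G(V) = -7*5 = -35)
q(M) = sqrt(M + 1/M) (q(M) = sqrt(M + 1/(M + 0)) = sqrt(M + 1/M))
Q(r) = I*sqrt(42910)/35 (Q(r) = sqrt(-35 + 1/(-35)) = sqrt(-35 - 1/35) = sqrt(-1226/35) = I*sqrt(42910)/35)
1/(166912 + Q(26)) = 1/(166912 + I*sqrt(42910)/35)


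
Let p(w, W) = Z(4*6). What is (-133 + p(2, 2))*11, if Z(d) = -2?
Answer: -1485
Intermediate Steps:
p(w, W) = -2
(-133 + p(2, 2))*11 = (-133 - 2)*11 = -135*11 = -1485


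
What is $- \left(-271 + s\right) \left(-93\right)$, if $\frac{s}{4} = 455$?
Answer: $144057$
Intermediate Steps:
$s = 1820$ ($s = 4 \cdot 455 = 1820$)
$- \left(-271 + s\right) \left(-93\right) = - \left(-271 + 1820\right) \left(-93\right) = - 1549 \left(-93\right) = \left(-1\right) \left(-144057\right) = 144057$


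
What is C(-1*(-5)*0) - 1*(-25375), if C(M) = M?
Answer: 25375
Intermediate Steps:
C(-1*(-5)*0) - 1*(-25375) = -1*(-5)*0 - 1*(-25375) = 5*0 + 25375 = 0 + 25375 = 25375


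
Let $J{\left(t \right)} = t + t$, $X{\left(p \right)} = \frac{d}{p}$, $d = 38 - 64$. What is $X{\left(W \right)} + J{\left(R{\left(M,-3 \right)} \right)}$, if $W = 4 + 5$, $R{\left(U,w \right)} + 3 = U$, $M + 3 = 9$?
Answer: $\frac{28}{9} \approx 3.1111$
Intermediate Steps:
$M = 6$ ($M = -3 + 9 = 6$)
$R{\left(U,w \right)} = -3 + U$
$W = 9$
$d = -26$ ($d = 38 - 64 = -26$)
$X{\left(p \right)} = - \frac{26}{p}$
$J{\left(t \right)} = 2 t$
$X{\left(W \right)} + J{\left(R{\left(M,-3 \right)} \right)} = - \frac{26}{9} + 2 \left(-3 + 6\right) = \left(-26\right) \frac{1}{9} + 2 \cdot 3 = - \frac{26}{9} + 6 = \frac{28}{9}$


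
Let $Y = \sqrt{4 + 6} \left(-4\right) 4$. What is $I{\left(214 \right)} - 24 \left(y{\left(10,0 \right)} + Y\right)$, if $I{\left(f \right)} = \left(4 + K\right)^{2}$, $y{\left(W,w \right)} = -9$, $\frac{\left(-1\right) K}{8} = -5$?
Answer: $2152 + 384 \sqrt{10} \approx 3366.3$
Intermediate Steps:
$K = 40$ ($K = \left(-8\right) \left(-5\right) = 40$)
$Y = - 16 \sqrt{10}$ ($Y = \sqrt{10} \left(-4\right) 4 = - 4 \sqrt{10} \cdot 4 = - 16 \sqrt{10} \approx -50.596$)
$I{\left(f \right)} = 1936$ ($I{\left(f \right)} = \left(4 + 40\right)^{2} = 44^{2} = 1936$)
$I{\left(214 \right)} - 24 \left(y{\left(10,0 \right)} + Y\right) = 1936 - 24 \left(-9 - 16 \sqrt{10}\right) = 1936 + \left(216 + 384 \sqrt{10}\right) = 2152 + 384 \sqrt{10}$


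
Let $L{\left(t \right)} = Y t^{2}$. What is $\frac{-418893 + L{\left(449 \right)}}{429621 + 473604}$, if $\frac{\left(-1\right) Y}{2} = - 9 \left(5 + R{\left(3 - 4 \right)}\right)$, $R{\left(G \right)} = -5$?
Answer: $- \frac{139631}{301075} \approx -0.46377$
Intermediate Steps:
$Y = 0$ ($Y = - 2 \left(- 9 \left(5 - 5\right)\right) = - 2 \left(\left(-9\right) 0\right) = \left(-2\right) 0 = 0$)
$L{\left(t \right)} = 0$ ($L{\left(t \right)} = 0 t^{2} = 0$)
$\frac{-418893 + L{\left(449 \right)}}{429621 + 473604} = \frac{-418893 + 0}{429621 + 473604} = - \frac{418893}{903225} = \left(-418893\right) \frac{1}{903225} = - \frac{139631}{301075}$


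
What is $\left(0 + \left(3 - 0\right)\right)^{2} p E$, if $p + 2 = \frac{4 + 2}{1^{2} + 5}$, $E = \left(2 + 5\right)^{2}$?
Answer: $-441$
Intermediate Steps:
$E = 49$ ($E = 7^{2} = 49$)
$p = -1$ ($p = -2 + \frac{4 + 2}{1^{2} + 5} = -2 + \frac{6}{1 + 5} = -2 + \frac{6}{6} = -2 + 6 \cdot \frac{1}{6} = -2 + 1 = -1$)
$\left(0 + \left(3 - 0\right)\right)^{2} p E = \left(0 + \left(3 - 0\right)\right)^{2} \left(-1\right) 49 = \left(0 + \left(3 + 0\right)\right)^{2} \left(-1\right) 49 = \left(0 + 3\right)^{2} \left(-1\right) 49 = 3^{2} \left(-1\right) 49 = 9 \left(-1\right) 49 = \left(-9\right) 49 = -441$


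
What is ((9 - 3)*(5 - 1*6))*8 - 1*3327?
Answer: -3375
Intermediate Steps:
((9 - 3)*(5 - 1*6))*8 - 1*3327 = (6*(5 - 6))*8 - 3327 = (6*(-1))*8 - 3327 = -6*8 - 3327 = -48 - 3327 = -3375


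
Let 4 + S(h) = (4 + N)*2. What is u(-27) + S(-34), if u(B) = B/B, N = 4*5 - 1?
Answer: 43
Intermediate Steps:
N = 19 (N = 20 - 1 = 19)
u(B) = 1
S(h) = 42 (S(h) = -4 + (4 + 19)*2 = -4 + 23*2 = -4 + 46 = 42)
u(-27) + S(-34) = 1 + 42 = 43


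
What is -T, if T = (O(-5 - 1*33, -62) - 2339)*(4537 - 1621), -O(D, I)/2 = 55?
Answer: 7141284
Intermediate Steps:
O(D, I) = -110 (O(D, I) = -2*55 = -110)
T = -7141284 (T = (-110 - 2339)*(4537 - 1621) = -2449*2916 = -7141284)
-T = -1*(-7141284) = 7141284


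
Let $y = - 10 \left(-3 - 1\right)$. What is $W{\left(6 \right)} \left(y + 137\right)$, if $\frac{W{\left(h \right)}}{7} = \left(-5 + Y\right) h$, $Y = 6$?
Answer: $7434$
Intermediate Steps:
$W{\left(h \right)} = 7 h$ ($W{\left(h \right)} = 7 \left(-5 + 6\right) h = 7 \cdot 1 h = 7 h$)
$y = 40$ ($y = \left(-10\right) \left(-4\right) = 40$)
$W{\left(6 \right)} \left(y + 137\right) = 7 \cdot 6 \left(40 + 137\right) = 42 \cdot 177 = 7434$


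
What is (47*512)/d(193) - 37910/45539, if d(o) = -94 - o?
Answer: -1106730666/13069693 ≈ -84.679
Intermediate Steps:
(47*512)/d(193) - 37910/45539 = (47*512)/(-94 - 1*193) - 37910/45539 = 24064/(-94 - 193) - 37910*1/45539 = 24064/(-287) - 37910/45539 = 24064*(-1/287) - 37910/45539 = -24064/287 - 37910/45539 = -1106730666/13069693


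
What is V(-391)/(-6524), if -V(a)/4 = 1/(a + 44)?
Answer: -1/565957 ≈ -1.7669e-6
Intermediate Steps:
V(a) = -4/(44 + a) (V(a) = -4/(a + 44) = -4/(44 + a))
V(-391)/(-6524) = -4/(44 - 391)/(-6524) = -4/(-347)*(-1/6524) = -4*(-1/347)*(-1/6524) = (4/347)*(-1/6524) = -1/565957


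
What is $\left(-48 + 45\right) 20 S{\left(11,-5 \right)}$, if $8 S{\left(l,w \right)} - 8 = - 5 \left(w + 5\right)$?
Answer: $-60$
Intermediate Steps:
$S{\left(l,w \right)} = - \frac{17}{8} - \frac{5 w}{8}$ ($S{\left(l,w \right)} = 1 + \frac{\left(-5\right) \left(w + 5\right)}{8} = 1 + \frac{\left(-5\right) \left(5 + w\right)}{8} = 1 + \frac{-25 - 5 w}{8} = 1 - \left(\frac{25}{8} + \frac{5 w}{8}\right) = - \frac{17}{8} - \frac{5 w}{8}$)
$\left(-48 + 45\right) 20 S{\left(11,-5 \right)} = \left(-48 + 45\right) 20 \left(- \frac{17}{8} - - \frac{25}{8}\right) = \left(-3\right) 20 \left(- \frac{17}{8} + \frac{25}{8}\right) = \left(-60\right) 1 = -60$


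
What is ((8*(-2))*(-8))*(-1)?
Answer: -128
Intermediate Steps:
((8*(-2))*(-8))*(-1) = -16*(-8)*(-1) = 128*(-1) = -128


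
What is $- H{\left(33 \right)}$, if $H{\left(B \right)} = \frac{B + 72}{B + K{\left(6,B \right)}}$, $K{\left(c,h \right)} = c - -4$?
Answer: $- \frac{105}{43} \approx -2.4419$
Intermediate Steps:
$K{\left(c,h \right)} = 4 + c$ ($K{\left(c,h \right)} = c + 4 = 4 + c$)
$H{\left(B \right)} = \frac{72 + B}{10 + B}$ ($H{\left(B \right)} = \frac{B + 72}{B + \left(4 + 6\right)} = \frac{72 + B}{B + 10} = \frac{72 + B}{10 + B}$)
$- H{\left(33 \right)} = - \frac{72 + 33}{10 + 33} = - \frac{105}{43}$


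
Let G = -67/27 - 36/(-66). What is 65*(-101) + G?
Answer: -1950380/297 ≈ -6566.9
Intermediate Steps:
G = -575/297 (G = -67*1/27 - 36*(-1/66) = -67/27 + 6/11 = -575/297 ≈ -1.9360)
65*(-101) + G = 65*(-101) - 575/297 = -6565 - 575/297 = -1950380/297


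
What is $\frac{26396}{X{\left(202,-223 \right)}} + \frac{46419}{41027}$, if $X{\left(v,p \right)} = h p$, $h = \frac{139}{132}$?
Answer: $- \frac{141510377601}{1271713919} \approx -111.28$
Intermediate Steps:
$h = \frac{139}{132}$ ($h = 139 \cdot \frac{1}{132} = \frac{139}{132} \approx 1.053$)
$X{\left(v,p \right)} = \frac{139 p}{132}$
$\frac{26396}{X{\left(202,-223 \right)}} + \frac{46419}{41027} = \frac{26396}{\frac{139}{132} \left(-223\right)} + \frac{46419}{41027} = \frac{26396}{- \frac{30997}{132}} + 46419 \cdot \frac{1}{41027} = 26396 \left(- \frac{132}{30997}\right) + \frac{46419}{41027} = - \frac{3484272}{30997} + \frac{46419}{41027} = - \frac{141510377601}{1271713919}$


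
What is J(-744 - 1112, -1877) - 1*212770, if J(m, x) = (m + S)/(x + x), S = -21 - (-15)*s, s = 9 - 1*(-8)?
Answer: -399368479/1877 ≈ -2.1277e+5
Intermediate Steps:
s = 17 (s = 9 + 8 = 17)
S = 234 (S = -21 - (-15)*17 = -21 - 15*(-17) = -21 + 255 = 234)
J(m, x) = (234 + m)/(2*x) (J(m, x) = (m + 234)/(x + x) = (234 + m)/((2*x)) = (234 + m)*(1/(2*x)) = (234 + m)/(2*x))
J(-744 - 1112, -1877) - 1*212770 = (½)*(234 + (-744 - 1112))/(-1877) - 1*212770 = (½)*(-1/1877)*(234 - 1856) - 212770 = (½)*(-1/1877)*(-1622) - 212770 = 811/1877 - 212770 = -399368479/1877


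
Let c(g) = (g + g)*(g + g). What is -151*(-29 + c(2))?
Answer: 1963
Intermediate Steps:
c(g) = 4*g**2 (c(g) = (2*g)*(2*g) = 4*g**2)
-151*(-29 + c(2)) = -151*(-29 + 4*2**2) = -151*(-29 + 4*4) = -151*(-29 + 16) = -151*(-13) = 1963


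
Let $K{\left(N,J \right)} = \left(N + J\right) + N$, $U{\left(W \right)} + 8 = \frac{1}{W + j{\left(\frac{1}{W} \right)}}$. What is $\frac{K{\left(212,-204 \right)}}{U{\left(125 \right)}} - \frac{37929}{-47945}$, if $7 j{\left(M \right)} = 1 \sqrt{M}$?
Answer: $- \frac{7835809392541631}{293076089344645} + \frac{7700 \sqrt{5}}{6112756061} \approx -26.736$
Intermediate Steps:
$j{\left(M \right)} = \frac{\sqrt{M}}{7}$ ($j{\left(M \right)} = \frac{1 \sqrt{M}}{7} = \frac{\sqrt{M}}{7}$)
$U{\left(W \right)} = -8 + \frac{1}{W + \frac{\sqrt{\frac{1}{W}}}{7}}$
$K{\left(N,J \right)} = J + 2 N$ ($K{\left(N,J \right)} = \left(J + N\right) + N = J + 2 N$)
$\frac{K{\left(212,-204 \right)}}{U{\left(125 \right)}} - \frac{37929}{-47945} = \frac{-204 + 2 \cdot 212}{\frac{1}{\sqrt{\frac{1}{125}} + 7 \cdot 125} \left(7 - 7000 - 8 \sqrt{\frac{1}{125}}\right)} - \frac{37929}{-47945} = \frac{-204 + 424}{\frac{1}{\sqrt{\frac{1}{125}} + 875} \left(7 - 7000 - \frac{8}{5 \sqrt{5}}\right)} - - \frac{37929}{47945} = \frac{220}{\frac{1}{\frac{\sqrt{5}}{25} + 875} \left(7 - 7000 - 8 \frac{\sqrt{5}}{25}\right)} + \frac{37929}{47945} = \frac{220}{\frac{1}{875 + \frac{\sqrt{5}}{25}} \left(7 - 7000 - \frac{8 \sqrt{5}}{25}\right)} + \frac{37929}{47945} = \frac{220}{\frac{1}{875 + \frac{\sqrt{5}}{25}} \left(-6993 - \frac{8 \sqrt{5}}{25}\right)} + \frac{37929}{47945} = 220 \frac{875 + \frac{\sqrt{5}}{25}}{-6993 - \frac{8 \sqrt{5}}{25}} + \frac{37929}{47945} = \frac{220 \left(875 + \frac{\sqrt{5}}{25}\right)}{-6993 - \frac{8 \sqrt{5}}{25}} + \frac{37929}{47945} = \frac{37929}{47945} + \frac{220 \left(875 + \frac{\sqrt{5}}{25}\right)}{-6993 - \frac{8 \sqrt{5}}{25}}$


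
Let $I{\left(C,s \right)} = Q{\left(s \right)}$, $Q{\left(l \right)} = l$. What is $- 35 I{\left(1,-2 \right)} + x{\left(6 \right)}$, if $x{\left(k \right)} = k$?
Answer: $76$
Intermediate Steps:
$I{\left(C,s \right)} = s$
$- 35 I{\left(1,-2 \right)} + x{\left(6 \right)} = \left(-35\right) \left(-2\right) + 6 = 70 + 6 = 76$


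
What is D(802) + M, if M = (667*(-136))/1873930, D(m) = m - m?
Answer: -45356/936965 ≈ -0.048407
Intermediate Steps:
D(m) = 0
M = -45356/936965 (M = -90712*1/1873930 = -45356/936965 ≈ -0.048407)
D(802) + M = 0 - 45356/936965 = -45356/936965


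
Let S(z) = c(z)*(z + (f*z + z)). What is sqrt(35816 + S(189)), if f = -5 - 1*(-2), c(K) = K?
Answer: sqrt(95) ≈ 9.7468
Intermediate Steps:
f = -3 (f = -5 + 2 = -3)
S(z) = -z**2 (S(z) = z*(z + (-3*z + z)) = z*(z - 2*z) = z*(-z) = -z**2)
sqrt(35816 + S(189)) = sqrt(35816 - 1*189**2) = sqrt(35816 - 1*35721) = sqrt(35816 - 35721) = sqrt(95)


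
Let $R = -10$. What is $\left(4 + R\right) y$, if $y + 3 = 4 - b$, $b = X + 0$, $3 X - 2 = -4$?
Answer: $-10$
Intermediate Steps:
$X = - \frac{2}{3}$ ($X = \frac{2}{3} + \frac{1}{3} \left(-4\right) = \frac{2}{3} - \frac{4}{3} = - \frac{2}{3} \approx -0.66667$)
$b = - \frac{2}{3}$ ($b = - \frac{2}{3} + 0 = - \frac{2}{3} \approx -0.66667$)
$y = \frac{5}{3}$ ($y = -3 + \left(4 - - \frac{2}{3}\right) = -3 + \left(4 + \frac{2}{3}\right) = -3 + \frac{14}{3} = \frac{5}{3} \approx 1.6667$)
$\left(4 + R\right) y = \left(4 - 10\right) \frac{5}{3} = \left(-6\right) \frac{5}{3} = -10$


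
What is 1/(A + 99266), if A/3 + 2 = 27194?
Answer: 1/180842 ≈ 5.5297e-6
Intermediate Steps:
A = 81576 (A = -6 + 3*27194 = -6 + 81582 = 81576)
1/(A + 99266) = 1/(81576 + 99266) = 1/180842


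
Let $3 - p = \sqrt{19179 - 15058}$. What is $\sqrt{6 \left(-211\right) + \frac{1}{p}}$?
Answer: $\frac{\sqrt{3797 - 1266 \sqrt{4121}}}{\sqrt{-3 + \sqrt{4121}}} \approx 35.581 i$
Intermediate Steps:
$p = 3 - \sqrt{4121}$ ($p = 3 - \sqrt{19179 - 15058} = 3 - \sqrt{4121} \approx -61.195$)
$\sqrt{6 \left(-211\right) + \frac{1}{p}} = \sqrt{6 \left(-211\right) + \frac{1}{3 - \sqrt{4121}}} = \sqrt{-1266 + \frac{1}{3 - \sqrt{4121}}}$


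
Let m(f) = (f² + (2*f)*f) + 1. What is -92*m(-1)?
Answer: -368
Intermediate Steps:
m(f) = 1 + 3*f² (m(f) = (f² + 2*f²) + 1 = 3*f² + 1 = 1 + 3*f²)
-92*m(-1) = -92*(1 + 3*(-1)²) = -92*(1 + 3*1) = -92*(1 + 3) = -92*4 = -368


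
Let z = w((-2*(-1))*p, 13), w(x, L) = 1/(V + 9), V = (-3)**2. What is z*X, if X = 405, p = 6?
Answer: 45/2 ≈ 22.500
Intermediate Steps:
V = 9
w(x, L) = 1/18 (w(x, L) = 1/(9 + 9) = 1/18)
z = 1/18 ≈ 0.055556
z*X = (1/18)*405 = 45/2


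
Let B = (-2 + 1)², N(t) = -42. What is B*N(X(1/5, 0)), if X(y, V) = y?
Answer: -42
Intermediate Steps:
B = 1 (B = (-1)² = 1)
B*N(X(1/5, 0)) = 1*(-42) = -42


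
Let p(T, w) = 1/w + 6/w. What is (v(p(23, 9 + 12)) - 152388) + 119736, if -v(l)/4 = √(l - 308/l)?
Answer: -32652 - 4*I*√8313/3 ≈ -32652.0 - 121.57*I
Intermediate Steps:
p(T, w) = 7/w (p(T, w) = 1/w + 6/w = 7/w)
v(l) = -4*√(l - 308/l)
(v(p(23, 9 + 12)) - 152388) + 119736 = (-4*√(7/(9 + 12) - 308/(7/(9 + 12))) - 152388) + 119736 = (-4*√(7/21 - 308/(7/21)) - 152388) + 119736 = (-4*√(7*(1/21) - 308/(7*(1/21))) - 152388) + 119736 = (-4*√(⅓ - 308/⅓) - 152388) + 119736 = (-4*√(⅓ - 308*3) - 152388) + 119736 = (-4*√(⅓ - 924) - 152388) + 119736 = (-4*I*√8313/3 - 152388) + 119736 = (-152388 - 4*I*√8313/3) + 119736 = -32652 - 4*I*√8313/3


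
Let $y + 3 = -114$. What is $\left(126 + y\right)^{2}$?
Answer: $81$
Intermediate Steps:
$y = -117$ ($y = -3 - 114 = -117$)
$\left(126 + y\right)^{2} = \left(126 - 117\right)^{2} = 9^{2} = 81$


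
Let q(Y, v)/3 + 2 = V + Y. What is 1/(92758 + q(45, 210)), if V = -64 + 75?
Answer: 1/92920 ≈ 1.0762e-5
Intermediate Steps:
V = 11
q(Y, v) = 27 + 3*Y (q(Y, v) = -6 + 3*(11 + Y) = -6 + (33 + 3*Y) = 27 + 3*Y)
1/(92758 + q(45, 210)) = 1/(92758 + (27 + 3*45)) = 1/(92758 + (27 + 135)) = 1/(92758 + 162) = 1/92920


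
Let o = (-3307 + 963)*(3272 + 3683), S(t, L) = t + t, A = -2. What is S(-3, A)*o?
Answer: 97815120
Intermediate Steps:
S(t, L) = 2*t
o = -16302520 (o = -2344*6955 = -16302520)
S(-3, A)*o = (2*(-3))*(-16302520) = -6*(-16302520) = 97815120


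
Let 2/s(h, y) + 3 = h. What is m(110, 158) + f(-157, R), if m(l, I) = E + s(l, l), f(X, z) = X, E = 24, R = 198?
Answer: -14229/107 ≈ -132.98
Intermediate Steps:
s(h, y) = 2/(-3 + h)
m(l, I) = 24 + 2/(-3 + l)
m(110, 158) + f(-157, R) = 2*(-35 + 12*110)/(-3 + 110) - 157 = 2*(-35 + 1320)/107 - 157 = 2*(1/107)*1285 - 157 = 2570/107 - 157 = -14229/107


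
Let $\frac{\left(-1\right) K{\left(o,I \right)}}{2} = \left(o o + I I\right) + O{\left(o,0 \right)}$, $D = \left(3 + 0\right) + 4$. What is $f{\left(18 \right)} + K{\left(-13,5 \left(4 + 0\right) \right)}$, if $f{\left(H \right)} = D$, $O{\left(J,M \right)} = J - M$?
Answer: $-1105$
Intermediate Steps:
$D = 7$ ($D = 3 + 4 = 7$)
$f{\left(H \right)} = 7$
$K{\left(o,I \right)} = - 2 o - 2 I^{2} - 2 o^{2}$ ($K{\left(o,I \right)} = - 2 \left(\left(o o + I I\right) + \left(o - 0\right)\right) = - 2 \left(\left(o^{2} + I^{2}\right) + \left(o + 0\right)\right) = - 2 \left(\left(I^{2} + o^{2}\right) + o\right) = - 2 \left(o + I^{2} + o^{2}\right) = - 2 o - 2 I^{2} - 2 o^{2}$)
$f{\left(18 \right)} + K{\left(-13,5 \left(4 + 0\right) \right)} = 7 - \left(-26 + 338 + 2 \cdot 25 \left(4 + 0\right)^{2}\right) = 7 - \left(312 + 800\right) = 7 - 1112 = -1105$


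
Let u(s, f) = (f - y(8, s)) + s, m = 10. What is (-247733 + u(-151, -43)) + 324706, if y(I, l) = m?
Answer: 76769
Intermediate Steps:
y(I, l) = 10
u(s, f) = -10 + f + s (u(s, f) = (f - 1*10) + s = (f - 10) + s = (-10 + f) + s = -10 + f + s)
(-247733 + u(-151, -43)) + 324706 = (-247733 + (-10 - 43 - 151)) + 324706 = (-247733 - 204) + 324706 = -247937 + 324706 = 76769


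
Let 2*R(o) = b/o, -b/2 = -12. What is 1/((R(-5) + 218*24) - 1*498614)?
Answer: -5/2466922 ≈ -2.0268e-6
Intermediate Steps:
b = 24 (b = -2*(-12) = 24)
R(o) = 12/o (R(o) = (24/o)/2 = 12/o)
1/((R(-5) + 218*24) - 1*498614) = 1/((12/(-5) + 218*24) - 1*498614) = 1/((12*(-⅕) + 5232) - 498614) = 1/((-12/5 + 5232) - 498614) = 1/(26148/5 - 498614) = 1/(-2466922/5) = -5/2466922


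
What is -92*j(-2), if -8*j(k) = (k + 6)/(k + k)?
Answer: -23/2 ≈ -11.500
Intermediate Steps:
j(k) = -(6 + k)/(16*k) (j(k) = -(k + 6)/(8*(k + k)) = -(6 + k)/(8*(2*k)) = -(6 + k)*1/(2*k)/8 = -(6 + k)/(16*k))
-92*j(-2) = -23*(-6 - 1*(-2))/(4*(-2)) = -23*(-1)*(-6 + 2)/(4*2) = -23*(-1)*(-4)/(4*2) = -92*⅛ = -23/2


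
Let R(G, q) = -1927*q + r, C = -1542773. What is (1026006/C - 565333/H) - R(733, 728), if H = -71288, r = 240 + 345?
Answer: 154224248621060785/109981201624 ≈ 1.4023e+6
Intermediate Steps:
r = 585
R(G, q) = 585 - 1927*q (R(G, q) = -1927*q + 585 = 585 - 1927*q)
(1026006/C - 565333/H) - R(733, 728) = (1026006/(-1542773) - 565333/(-71288)) - (585 - 1927*728) = (1026006*(-1/1542773) - 565333*(-1/71288)) - (585 - 1402856) = (-1026006/1542773 + 565333/71288) - 1*(-1402271) = 799038572681/109981201624 + 1402271 = 154224248621060785/109981201624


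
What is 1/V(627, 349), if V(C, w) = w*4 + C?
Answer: 1/2023 ≈ 0.00049432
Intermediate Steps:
V(C, w) = C + 4*w (V(C, w) = 4*w + C = C + 4*w)
1/V(627, 349) = 1/(627 + 4*349) = 1/(627 + 1396) = 1/2023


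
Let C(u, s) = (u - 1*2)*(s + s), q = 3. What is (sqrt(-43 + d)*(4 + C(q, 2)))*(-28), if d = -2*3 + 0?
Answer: -1568*I ≈ -1568.0*I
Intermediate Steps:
d = -6 (d = -6 + 0 = -6)
C(u, s) = 2*s*(-2 + u) (C(u, s) = (u - 2)*(2*s) = (-2 + u)*(2*s) = 2*s*(-2 + u))
(sqrt(-43 + d)*(4 + C(q, 2)))*(-28) = (sqrt(-43 - 6)*(4 + 2*2*(-2 + 3)))*(-28) = (sqrt(-49)*(4 + 2*2*1))*(-28) = ((7*I)*(4 + 4))*(-28) = ((7*I)*8)*(-28) = (56*I)*(-28) = -1568*I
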